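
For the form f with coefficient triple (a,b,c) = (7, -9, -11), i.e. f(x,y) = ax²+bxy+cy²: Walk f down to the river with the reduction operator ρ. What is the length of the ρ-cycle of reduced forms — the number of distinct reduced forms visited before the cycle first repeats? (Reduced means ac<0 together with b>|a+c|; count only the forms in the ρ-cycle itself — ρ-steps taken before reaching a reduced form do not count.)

D = 389, ⌊√D⌋ = 19
descent: ρ → (-11,9,7)  [lands on river]
river: ρ → (7,19,-1)
river: ρ → (-1,19,7)
river: ρ → (7,9,-11)
river: ρ → (-11,13,5)
river: ρ → (5,17,-5)
river: ρ → (-5,13,11)
river: ρ → (11,9,-7)
river: ρ → (-7,19,1)
river: ρ → (1,19,-7)
river: ρ → (-7,9,11)
river: ρ → (11,13,-5)
river: ρ → (-5,17,5)
river: ρ → (5,13,-11)
ρ-cycle length = 14 (tail of 1 descent step not counted)

14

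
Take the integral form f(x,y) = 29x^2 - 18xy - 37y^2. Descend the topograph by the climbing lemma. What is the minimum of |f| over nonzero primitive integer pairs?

descent: ρ → (-37,18,29)  [lands on river]
river: ρ → (29,40,-26)
river: ρ → (-26,64,5)
river: ρ → (5,66,-13)
river: ρ → (-13,64,10)
river: ρ → (10,56,-37)
closes: descent 1, river 6
min |a| on river = 5

5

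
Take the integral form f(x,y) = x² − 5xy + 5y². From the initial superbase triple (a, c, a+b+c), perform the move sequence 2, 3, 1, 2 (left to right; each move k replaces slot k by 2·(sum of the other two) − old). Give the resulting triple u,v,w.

start (1,5,1) = (f(1,0),f(0,1),f(1,1))
replace slot 2: 2·(1+1) − 5 = -1 → (1,-1,1)
replace slot 3: 2·(1+(-1)) − 1 = -1 → (1,-1,-1)
replace slot 1: 2·((-1)+(-1)) − 1 = -5 → (-5,-1,-1)
replace slot 2: 2·((-5)+(-1)) − (-1) = -11 → (-5,-11,-1)

-5,-11,-1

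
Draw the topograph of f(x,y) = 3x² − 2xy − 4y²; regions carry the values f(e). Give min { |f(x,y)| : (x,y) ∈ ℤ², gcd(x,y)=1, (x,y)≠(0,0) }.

descent: ρ → (-4,2,3)  [lands on river]
river: ρ → (3,4,-3)
river: ρ → (-3,2,4)
river: ρ → (4,6,-1)
river: ρ → (-1,6,4)
river: ρ → (4,2,-3)
river: ρ → (-3,4,3)
river: ρ → (3,2,-4)
river: ρ → (-4,6,1)
river: ρ → (1,6,-4)
closes: descent 1, river 10
min |a| on river = 1

1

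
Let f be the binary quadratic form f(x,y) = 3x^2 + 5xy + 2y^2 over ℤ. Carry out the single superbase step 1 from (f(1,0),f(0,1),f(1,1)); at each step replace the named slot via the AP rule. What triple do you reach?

start (3,2,10) = (f(1,0),f(0,1),f(1,1))
replace slot 1: 2·(2+10) − 3 = 21 → (21,2,10)

21,2,10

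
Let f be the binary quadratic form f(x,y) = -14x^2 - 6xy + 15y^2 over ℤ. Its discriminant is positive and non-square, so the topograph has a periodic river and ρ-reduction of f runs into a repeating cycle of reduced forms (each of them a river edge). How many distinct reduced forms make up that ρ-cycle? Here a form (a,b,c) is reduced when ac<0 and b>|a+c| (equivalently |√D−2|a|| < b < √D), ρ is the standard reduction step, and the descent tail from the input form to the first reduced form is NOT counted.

D = 876, ⌊√D⌋ = 29
descent: ρ → (15,6,-14)  [lands on river]
river: ρ → (-14,22,7)
river: ρ → (7,20,-17)
river: ρ → (-17,14,10)
river: ρ → (10,26,-5)
river: ρ → (-5,24,15)
ρ-cycle length = 6 (tail of 1 descent step not counted)

6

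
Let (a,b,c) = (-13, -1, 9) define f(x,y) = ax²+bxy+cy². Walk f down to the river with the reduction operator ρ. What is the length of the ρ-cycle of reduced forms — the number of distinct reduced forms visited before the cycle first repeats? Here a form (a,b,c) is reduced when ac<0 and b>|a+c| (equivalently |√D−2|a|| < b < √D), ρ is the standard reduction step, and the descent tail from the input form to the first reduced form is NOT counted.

D = 469, ⌊√D⌋ = 21
descent: ρ → (9,19,-3)  [lands on river]
river: ρ → (-3,17,15)
river: ρ → (15,13,-5)
river: ρ → (-5,17,9)
ρ-cycle length = 4 (tail of 1 descent step not counted)

4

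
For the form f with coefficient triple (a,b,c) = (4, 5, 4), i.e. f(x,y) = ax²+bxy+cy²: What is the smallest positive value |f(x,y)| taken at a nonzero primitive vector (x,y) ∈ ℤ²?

translate: b→-3 (≡5 mod 8), so (4,5,4)→(4,-3,3)
flip: (4,-3,3)→(3,3,4)
reduced (well bottom): (3,3,4) with a≤c, −a<b≤a
well minimum = a = 3

3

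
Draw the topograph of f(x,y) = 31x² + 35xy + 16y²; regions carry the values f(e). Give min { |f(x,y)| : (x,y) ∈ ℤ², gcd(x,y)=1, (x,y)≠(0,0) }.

translate: b→-27 (≡35 mod 62), so (31,35,16)→(31,-27,12)
flip: (31,-27,12)→(12,27,31)
translate: b→3 (≡27 mod 24), so (12,27,31)→(12,3,16)
reduced (well bottom): (12,3,16) with a≤c, −a<b≤a
well minimum = a = 12

12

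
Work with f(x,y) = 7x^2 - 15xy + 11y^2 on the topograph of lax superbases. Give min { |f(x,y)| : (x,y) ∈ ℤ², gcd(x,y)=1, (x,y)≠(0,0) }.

translate: b→-1 (≡-15 mod 14), so (7,-15,11)→(7,-1,3)
flip: (7,-1,3)→(3,1,7)
reduced (well bottom): (3,1,7) with a≤c, −a<b≤a
well minimum = a = 3

3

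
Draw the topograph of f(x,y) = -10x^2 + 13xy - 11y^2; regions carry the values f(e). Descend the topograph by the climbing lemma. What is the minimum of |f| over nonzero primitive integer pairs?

translate: b→7 (≡-13 mod 20), so (10,-13,11)→(10,7,8)
flip: (10,7,8)→(8,-7,10)
reduced (well bottom): (8,-7,10) with a≤c, −a<b≤a
well minimum |f| = |-8| = 8 (negative-definite)

8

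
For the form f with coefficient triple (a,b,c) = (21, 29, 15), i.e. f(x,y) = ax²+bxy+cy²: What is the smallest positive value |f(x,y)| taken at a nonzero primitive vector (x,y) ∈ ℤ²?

translate: b→-13 (≡29 mod 42), so (21,29,15)→(21,-13,7)
flip: (21,-13,7)→(7,13,21)
translate: b→-1 (≡13 mod 14), so (7,13,21)→(7,-1,15)
reduced (well bottom): (7,-1,15) with a≤c, −a<b≤a
well minimum = a = 7

7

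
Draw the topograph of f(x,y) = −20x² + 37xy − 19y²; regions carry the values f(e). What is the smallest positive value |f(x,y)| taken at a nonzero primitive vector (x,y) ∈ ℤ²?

translate: b→3 (≡-37 mod 40), so (20,-37,19)→(20,3,2)
flip: (20,3,2)→(2,-3,20)
translate: b→1 (≡-3 mod 4), so (2,-3,20)→(2,1,19)
reduced (well bottom): (2,1,19) with a≤c, −a<b≤a
well minimum |f| = |-2| = 2 (negative-definite)

2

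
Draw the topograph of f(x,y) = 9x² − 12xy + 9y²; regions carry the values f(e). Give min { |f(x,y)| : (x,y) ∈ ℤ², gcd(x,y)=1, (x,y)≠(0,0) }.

translate: b→6 (≡-12 mod 18), so (9,-12,9)→(9,6,6)
flip: (9,6,6)→(6,-6,9)
translate: b→6 (≡-6 mod 12), so (6,-6,9)→(6,6,9)
reduced (well bottom): (6,6,9) with a≤c, −a<b≤a
well minimum = a = 6

6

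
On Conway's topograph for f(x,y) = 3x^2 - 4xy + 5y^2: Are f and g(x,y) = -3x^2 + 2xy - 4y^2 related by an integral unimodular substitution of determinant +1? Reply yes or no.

D₁ = -44, D₂ = -44
f: translate: b→2 (≡-4 mod 6), so (3,-4,5)→(3,2,4)
f: reduced (well bottom): (3,2,4) with a≤c, −a<b≤a
g is negative-definite; reduce −g:
−g: reduced (well bottom): (3,-2,4) with a≤c, −a<b≤a
flip sign back: reduced form of g is (-3,2,-4)
reduced forms (3, 2, 4) vs (-3, 2, -4) ⇒ inequivalent

no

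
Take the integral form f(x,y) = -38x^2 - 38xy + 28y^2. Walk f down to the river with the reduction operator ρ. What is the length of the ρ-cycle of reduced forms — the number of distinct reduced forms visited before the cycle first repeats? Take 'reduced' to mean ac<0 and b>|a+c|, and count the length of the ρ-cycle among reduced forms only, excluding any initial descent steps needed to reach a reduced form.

D = 5700, ⌊√D⌋ = 75
descent: ρ → (28,38,-38)  [lands on river]
river: ρ → (-38,38,28)
river: ρ → (28,74,-2)
river: ρ → (-2,74,28)
ρ-cycle length = 4 (tail of 1 descent step not counted)

4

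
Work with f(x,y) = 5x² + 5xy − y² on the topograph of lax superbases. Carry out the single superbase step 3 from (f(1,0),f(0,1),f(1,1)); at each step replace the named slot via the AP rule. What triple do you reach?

start (5,-1,9) = (f(1,0),f(0,1),f(1,1))
replace slot 3: 2·(5+(-1)) − 9 = -1 → (5,-1,-1)

5,-1,-1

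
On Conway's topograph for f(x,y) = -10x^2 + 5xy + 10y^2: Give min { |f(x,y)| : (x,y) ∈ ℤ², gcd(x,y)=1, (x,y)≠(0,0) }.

river: ρ → (10,15,-5)
river: ρ → (-5,15,10)
river: ρ → (10,5,-10)
river: ρ → (-10,15,5)
river: ρ → (5,15,-10)
river: ρ → (-10,5,10)
closes: descent 0, river 6
min |a| on river = 5

5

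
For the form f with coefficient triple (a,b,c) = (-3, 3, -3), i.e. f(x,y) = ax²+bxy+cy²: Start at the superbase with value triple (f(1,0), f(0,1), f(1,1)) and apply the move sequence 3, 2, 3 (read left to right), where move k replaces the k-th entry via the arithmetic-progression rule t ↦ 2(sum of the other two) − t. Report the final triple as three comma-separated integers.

start (-3,-3,-3) = (f(1,0),f(0,1),f(1,1))
replace slot 3: 2·((-3)+(-3)) − (-3) = -9 → (-3,-3,-9)
replace slot 2: 2·((-3)+(-9)) − (-3) = -21 → (-3,-21,-9)
replace slot 3: 2·((-3)+(-21)) − (-9) = -39 → (-3,-21,-39)

-3,-21,-39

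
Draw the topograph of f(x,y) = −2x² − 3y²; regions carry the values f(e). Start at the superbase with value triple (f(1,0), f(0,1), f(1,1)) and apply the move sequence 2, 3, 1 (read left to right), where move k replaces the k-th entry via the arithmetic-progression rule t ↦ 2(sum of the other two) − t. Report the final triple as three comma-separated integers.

start (-2,-3,-5) = (f(1,0),f(0,1),f(1,1))
replace slot 2: 2·((-2)+(-5)) − (-3) = -11 → (-2,-11,-5)
replace slot 3: 2·((-2)+(-11)) − (-5) = -21 → (-2,-11,-21)
replace slot 1: 2·((-11)+(-21)) − (-2) = -62 → (-62,-11,-21)

-62,-11,-21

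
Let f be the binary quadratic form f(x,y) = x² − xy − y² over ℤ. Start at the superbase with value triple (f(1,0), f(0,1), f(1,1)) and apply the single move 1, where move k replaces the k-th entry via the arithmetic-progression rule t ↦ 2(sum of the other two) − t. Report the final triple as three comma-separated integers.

start (1,-1,-1) = (f(1,0),f(0,1),f(1,1))
replace slot 1: 2·((-1)+(-1)) − 1 = -5 → (-5,-1,-1)

-5,-1,-1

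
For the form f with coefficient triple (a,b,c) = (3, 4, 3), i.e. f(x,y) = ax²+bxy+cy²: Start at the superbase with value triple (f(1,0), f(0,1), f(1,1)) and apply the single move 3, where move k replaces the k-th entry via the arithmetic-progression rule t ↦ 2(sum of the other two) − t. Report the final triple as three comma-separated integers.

start (3,3,10) = (f(1,0),f(0,1),f(1,1))
replace slot 3: 2·(3+3) − 10 = 2 → (3,3,2)

3,3,2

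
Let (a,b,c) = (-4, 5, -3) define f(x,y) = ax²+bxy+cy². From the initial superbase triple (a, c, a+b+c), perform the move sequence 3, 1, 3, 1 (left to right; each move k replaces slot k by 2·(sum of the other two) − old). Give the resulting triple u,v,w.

start (-4,-3,-2) = (f(1,0),f(0,1),f(1,1))
replace slot 3: 2·((-4)+(-3)) − (-2) = -12 → (-4,-3,-12)
replace slot 1: 2·((-3)+(-12)) − (-4) = -26 → (-26,-3,-12)
replace slot 3: 2·((-26)+(-3)) − (-12) = -46 → (-26,-3,-46)
replace slot 1: 2·((-3)+(-46)) − (-26) = -72 → (-72,-3,-46)

-72,-3,-46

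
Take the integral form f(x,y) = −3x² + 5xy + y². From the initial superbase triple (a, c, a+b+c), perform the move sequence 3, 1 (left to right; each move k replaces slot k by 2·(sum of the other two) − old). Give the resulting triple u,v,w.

start (-3,1,3) = (f(1,0),f(0,1),f(1,1))
replace slot 3: 2·((-3)+1) − 3 = -7 → (-3,1,-7)
replace slot 1: 2·(1+(-7)) − (-3) = -9 → (-9,1,-7)

-9,1,-7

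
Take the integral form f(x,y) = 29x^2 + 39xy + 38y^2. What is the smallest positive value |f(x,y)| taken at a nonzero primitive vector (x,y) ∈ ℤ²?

translate: b→-19 (≡39 mod 58), so (29,39,38)→(29,-19,28)
flip: (29,-19,28)→(28,19,29)
reduced (well bottom): (28,19,29) with a≤c, −a<b≤a
well minimum = a = 28

28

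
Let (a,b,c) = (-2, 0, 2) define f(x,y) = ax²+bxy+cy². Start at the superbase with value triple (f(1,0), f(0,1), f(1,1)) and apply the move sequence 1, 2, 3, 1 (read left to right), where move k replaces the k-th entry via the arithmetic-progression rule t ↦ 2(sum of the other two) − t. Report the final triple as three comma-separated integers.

start (-2,2,0) = (f(1,0),f(0,1),f(1,1))
replace slot 1: 2·(2+0) − (-2) = 6 → (6,2,0)
replace slot 2: 2·(6+0) − 2 = 10 → (6,10,0)
replace slot 3: 2·(6+10) − 0 = 32 → (6,10,32)
replace slot 1: 2·(10+32) − 6 = 78 → (78,10,32)

78,10,32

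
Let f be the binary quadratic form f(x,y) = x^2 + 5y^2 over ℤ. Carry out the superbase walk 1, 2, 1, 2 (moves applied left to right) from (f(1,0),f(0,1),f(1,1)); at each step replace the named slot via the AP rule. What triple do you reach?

start (1,5,6) = (f(1,0),f(0,1),f(1,1))
replace slot 1: 2·(5+6) − 1 = 21 → (21,5,6)
replace slot 2: 2·(21+6) − 5 = 49 → (21,49,6)
replace slot 1: 2·(49+6) − 21 = 89 → (89,49,6)
replace slot 2: 2·(89+6) − 49 = 141 → (89,141,6)

89,141,6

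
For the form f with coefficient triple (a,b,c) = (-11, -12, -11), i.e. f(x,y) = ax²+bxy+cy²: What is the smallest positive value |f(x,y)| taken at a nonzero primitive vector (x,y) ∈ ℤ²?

translate: b→-10 (≡12 mod 22), so (11,12,11)→(11,-10,10)
flip: (11,-10,10)→(10,10,11)
reduced (well bottom): (10,10,11) with a≤c, −a<b≤a
well minimum |f| = |-10| = 10 (negative-definite)

10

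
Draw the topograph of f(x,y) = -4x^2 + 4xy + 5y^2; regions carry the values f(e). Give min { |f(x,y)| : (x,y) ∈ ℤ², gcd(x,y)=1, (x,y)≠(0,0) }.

river: ρ → (5,6,-3)
river: ρ → (-3,6,5)
river: ρ → (5,4,-4)
river: ρ → (-4,4,5)
closes: descent 0, river 4
min |a| on river = 3

3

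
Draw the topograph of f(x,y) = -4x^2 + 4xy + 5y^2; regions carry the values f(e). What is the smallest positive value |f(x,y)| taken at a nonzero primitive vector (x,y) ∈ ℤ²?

river: ρ → (5,6,-3)
river: ρ → (-3,6,5)
river: ρ → (5,4,-4)
river: ρ → (-4,4,5)
closes: descent 0, river 4
min |a| on river = 3

3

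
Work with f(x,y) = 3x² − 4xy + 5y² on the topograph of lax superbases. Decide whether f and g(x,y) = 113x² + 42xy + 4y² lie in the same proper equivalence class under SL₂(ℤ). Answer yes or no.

D₁ = -44, D₂ = -44
f: translate: b→2 (≡-4 mod 6), so (3,-4,5)→(3,2,4)
f: reduced (well bottom): (3,2,4) with a≤c, −a<b≤a
g: flip: (113,42,4)→(4,-42,113)
g: translate: b→-2 (≡-42 mod 8), so (4,-42,113)→(4,-2,3)
g: flip: (4,-2,3)→(3,2,4)
g: reduced (well bottom): (3,2,4) with a≤c, −a<b≤a
reduced forms (3, 2, 4) vs (3, 2, 4) ⇒ equivalent

yes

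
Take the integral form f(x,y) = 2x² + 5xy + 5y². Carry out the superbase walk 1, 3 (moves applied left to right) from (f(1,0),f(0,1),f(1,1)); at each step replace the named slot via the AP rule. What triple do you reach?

start (2,5,12) = (f(1,0),f(0,1),f(1,1))
replace slot 1: 2·(5+12) − 2 = 32 → (32,5,12)
replace slot 3: 2·(32+5) − 12 = 62 → (32,5,62)

32,5,62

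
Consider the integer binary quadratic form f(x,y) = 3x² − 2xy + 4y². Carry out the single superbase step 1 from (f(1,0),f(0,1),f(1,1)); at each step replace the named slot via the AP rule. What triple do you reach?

start (3,4,5) = (f(1,0),f(0,1),f(1,1))
replace slot 1: 2·(4+5) − 3 = 15 → (15,4,5)

15,4,5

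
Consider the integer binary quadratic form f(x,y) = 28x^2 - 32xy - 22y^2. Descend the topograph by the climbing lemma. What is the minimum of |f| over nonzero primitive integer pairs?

descent: ρ → (-22,32,28)  [lands on river]
river: ρ → (28,24,-26)
river: ρ → (-26,28,26)
river: ρ → (26,24,-28)
river: ρ → (-28,32,22)
river: ρ → (22,56,-4)
river: ρ → (-4,56,22)
river: ρ → (22,32,-28)
river: ρ → (-28,24,26)
river: ρ → (26,28,-26)
river: ρ → (-26,24,28)
river: ρ → (28,32,-22)
river: ρ → (-22,56,4)
river: ρ → (4,56,-22)
closes: descent 1, river 14
min |a| on river = 4

4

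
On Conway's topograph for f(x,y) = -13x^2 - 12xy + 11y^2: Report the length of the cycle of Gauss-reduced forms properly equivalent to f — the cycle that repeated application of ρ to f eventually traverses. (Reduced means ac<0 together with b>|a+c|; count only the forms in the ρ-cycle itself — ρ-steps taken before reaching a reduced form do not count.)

D = 716, ⌊√D⌋ = 26
descent: ρ → (11,12,-13)  [lands on river]
river: ρ → (-13,14,10)
river: ρ → (10,26,-1)
river: ρ → (-1,26,10)
river: ρ → (10,14,-13)
river: ρ → (-13,12,11)
river: ρ → (11,10,-14)
river: ρ → (-14,18,7)
river: ρ → (7,24,-5)
river: ρ → (-5,26,2)
river: ρ → (2,26,-5)
river: ρ → (-5,24,7)
river: ρ → (7,18,-14)
river: ρ → (-14,10,11)
ρ-cycle length = 14 (tail of 1 descent step not counted)

14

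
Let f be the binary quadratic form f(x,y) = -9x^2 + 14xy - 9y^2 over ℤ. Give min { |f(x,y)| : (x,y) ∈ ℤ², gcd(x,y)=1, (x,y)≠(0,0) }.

translate: b→4 (≡-14 mod 18), so (9,-14,9)→(9,4,4)
flip: (9,4,4)→(4,-4,9)
translate: b→4 (≡-4 mod 8), so (4,-4,9)→(4,4,9)
reduced (well bottom): (4,4,9) with a≤c, −a<b≤a
well minimum |f| = |-4| = 4 (negative-definite)

4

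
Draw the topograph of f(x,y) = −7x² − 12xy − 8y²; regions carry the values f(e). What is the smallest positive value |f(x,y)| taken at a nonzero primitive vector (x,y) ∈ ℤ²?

translate: b→-2 (≡12 mod 14), so (7,12,8)→(7,-2,3)
flip: (7,-2,3)→(3,2,7)
reduced (well bottom): (3,2,7) with a≤c, −a<b≤a
well minimum |f| = |-3| = 3 (negative-definite)

3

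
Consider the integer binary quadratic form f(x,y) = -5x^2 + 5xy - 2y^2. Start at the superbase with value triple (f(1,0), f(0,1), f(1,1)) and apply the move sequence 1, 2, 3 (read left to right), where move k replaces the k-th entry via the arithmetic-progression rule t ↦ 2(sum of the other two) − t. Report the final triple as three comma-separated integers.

start (-5,-2,-2) = (f(1,0),f(0,1),f(1,1))
replace slot 1: 2·((-2)+(-2)) − (-5) = -3 → (-3,-2,-2)
replace slot 2: 2·((-3)+(-2)) − (-2) = -8 → (-3,-8,-2)
replace slot 3: 2·((-3)+(-8)) − (-2) = -20 → (-3,-8,-20)

-3,-8,-20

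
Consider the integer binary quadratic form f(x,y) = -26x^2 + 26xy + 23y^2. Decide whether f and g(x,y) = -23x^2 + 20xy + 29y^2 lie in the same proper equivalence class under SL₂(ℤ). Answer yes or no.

D₁ = 3068, D₂ = 3068
river cycle of f (length 12): (23, 20, -29), (-29, 38, 14), (14, 46, -17), (-17, 22, 38), (38, 54, -1), (-1, 54, 38), (38, 22, -17), (-17, 46, 14), (14, 38, -29), (-29, 20, 23), … (2 more)
river cycle of g (length 12): (29, 38, -14), (-14, 46, 17), (17, 22, -38), (-38, 54, 1), (1, 54, -38), (-38, 22, 17), (17, 46, -14), (-14, 38, 29), (29, 20, -23), (-23, 26, 26), … (2 more)
cycles differ ⇒ inequivalent

no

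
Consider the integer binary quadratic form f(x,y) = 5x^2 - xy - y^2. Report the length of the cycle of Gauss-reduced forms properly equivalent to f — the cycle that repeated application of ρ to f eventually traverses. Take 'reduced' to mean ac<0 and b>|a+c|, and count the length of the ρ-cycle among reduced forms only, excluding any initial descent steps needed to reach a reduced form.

D = 21, ⌊√D⌋ = 4
descent: ρ → (-1,3,3)  [lands on river]
river: ρ → (3,3,-1)
ρ-cycle length = 2 (tail of 1 descent step not counted)

2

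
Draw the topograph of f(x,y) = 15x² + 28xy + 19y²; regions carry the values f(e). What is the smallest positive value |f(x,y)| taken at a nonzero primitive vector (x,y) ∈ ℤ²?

translate: b→-2 (≡28 mod 30), so (15,28,19)→(15,-2,6)
flip: (15,-2,6)→(6,2,15)
reduced (well bottom): (6,2,15) with a≤c, −a<b≤a
well minimum = a = 6

6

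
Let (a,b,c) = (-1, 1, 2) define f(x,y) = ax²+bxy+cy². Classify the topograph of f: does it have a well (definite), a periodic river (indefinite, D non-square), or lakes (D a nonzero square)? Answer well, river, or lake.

D = b²−4ac = 1² − 4·(-1)·2 = 9
D = 3² is a perfect square ⇒ form factors over ℤ ⇒ lakes

lake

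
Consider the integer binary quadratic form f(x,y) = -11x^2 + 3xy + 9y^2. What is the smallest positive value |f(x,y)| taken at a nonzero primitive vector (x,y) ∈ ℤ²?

river: ρ → (9,15,-5)
river: ρ → (-5,15,9)
river: ρ → (9,3,-11)
river: ρ → (-11,19,1)
river: ρ → (1,19,-11)
river: ρ → (-11,3,9)
closes: descent 0, river 6
min |a| on river = 1

1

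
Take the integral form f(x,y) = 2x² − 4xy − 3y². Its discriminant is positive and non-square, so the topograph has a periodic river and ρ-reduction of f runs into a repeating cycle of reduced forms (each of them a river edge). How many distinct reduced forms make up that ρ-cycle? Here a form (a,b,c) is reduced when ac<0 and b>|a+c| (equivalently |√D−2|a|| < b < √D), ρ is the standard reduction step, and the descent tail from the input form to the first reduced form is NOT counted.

D = 40, ⌊√D⌋ = 6
descent: ρ → (-3,4,2)  [lands on river]
river: ρ → (2,4,-3)
river: ρ → (-3,2,3)
river: ρ → (3,4,-2)
river: ρ → (-2,4,3)
river: ρ → (3,2,-3)
ρ-cycle length = 6 (tail of 1 descent step not counted)

6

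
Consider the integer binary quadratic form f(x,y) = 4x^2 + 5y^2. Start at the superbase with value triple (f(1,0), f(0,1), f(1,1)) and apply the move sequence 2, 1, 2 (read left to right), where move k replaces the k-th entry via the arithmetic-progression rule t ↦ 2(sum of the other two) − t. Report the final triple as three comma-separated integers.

start (4,5,9) = (f(1,0),f(0,1),f(1,1))
replace slot 2: 2·(4+9) − 5 = 21 → (4,21,9)
replace slot 1: 2·(21+9) − 4 = 56 → (56,21,9)
replace slot 2: 2·(56+9) − 21 = 109 → (56,109,9)

56,109,9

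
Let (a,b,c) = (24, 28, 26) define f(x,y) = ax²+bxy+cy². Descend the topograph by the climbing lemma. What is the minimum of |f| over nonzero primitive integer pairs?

translate: b→-20 (≡28 mod 48), so (24,28,26)→(24,-20,22)
flip: (24,-20,22)→(22,20,24)
reduced (well bottom): (22,20,24) with a≤c, −a<b≤a
well minimum = a = 22

22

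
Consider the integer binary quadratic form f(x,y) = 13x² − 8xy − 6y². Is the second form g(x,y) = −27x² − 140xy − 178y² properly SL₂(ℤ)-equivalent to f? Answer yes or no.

D₁ = 376, D₂ = 376
river cycle of f (length 16): (-6, 8, 13), (13, 18, -1), (-1, 18, 13), (13, 8, -6), (-6, 16, 5), (5, 14, -9), (-9, 4, 10), (10, 16, -3), (-3, 14, 15), (15, 16, -2), … (6 more)
river cycle of g (length 16): (-1, 18, 13), (13, 8, -6), (-6, 16, 5), (5, 14, -9), (-9, 4, 10), (10, 16, -3), (-3, 14, 15), (15, 16, -2), (-2, 16, 15), (15, 14, -3), … (6 more)
cycles coincide ⇒ equivalent

yes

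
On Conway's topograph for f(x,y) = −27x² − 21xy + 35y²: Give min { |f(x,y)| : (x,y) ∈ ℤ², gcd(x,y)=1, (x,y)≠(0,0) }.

descent: ρ → (35,21,-27)  [lands on river]
river: ρ → (-27,33,29)
river: ρ → (29,25,-31)
river: ρ → (-31,37,23)
river: ρ → (23,55,-13)
river: ρ → (-13,49,35)
closes: descent 1, river 6
min |a| on river = 13

13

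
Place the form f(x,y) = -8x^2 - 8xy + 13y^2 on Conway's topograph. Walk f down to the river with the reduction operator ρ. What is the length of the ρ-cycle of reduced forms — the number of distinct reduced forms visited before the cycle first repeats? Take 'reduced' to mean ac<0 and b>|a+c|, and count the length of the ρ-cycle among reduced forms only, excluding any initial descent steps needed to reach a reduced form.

D = 480, ⌊√D⌋ = 21
descent: ρ → (13,8,-8)  [lands on river]
river: ρ → (-8,8,13)
river: ρ → (13,18,-3)
river: ρ → (-3,18,13)
ρ-cycle length = 4 (tail of 1 descent step not counted)

4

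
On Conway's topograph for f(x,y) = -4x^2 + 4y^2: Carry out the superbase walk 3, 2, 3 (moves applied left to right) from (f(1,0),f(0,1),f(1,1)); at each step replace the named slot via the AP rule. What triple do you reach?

start (-4,4,0) = (f(1,0),f(0,1),f(1,1))
replace slot 3: 2·((-4)+4) − 0 = 0 → (-4,4,0)
replace slot 2: 2·((-4)+0) − 4 = -12 → (-4,-12,0)
replace slot 3: 2·((-4)+(-12)) − 0 = -32 → (-4,-12,-32)

-4,-12,-32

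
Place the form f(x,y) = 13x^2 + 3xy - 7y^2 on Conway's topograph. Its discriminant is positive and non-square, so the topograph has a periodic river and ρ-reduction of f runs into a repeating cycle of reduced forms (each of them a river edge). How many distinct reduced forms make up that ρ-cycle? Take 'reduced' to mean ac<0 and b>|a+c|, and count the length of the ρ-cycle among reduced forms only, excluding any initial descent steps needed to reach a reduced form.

D = 373, ⌊√D⌋ = 19
descent: ρ → (-7,11,9)  [lands on river]
river: ρ → (9,7,-9)
river: ρ → (-9,11,7)
river: ρ → (7,17,-3)
river: ρ → (-3,19,1)
river: ρ → (1,19,-3)
river: ρ → (-3,17,7)
river: ρ → (7,11,-9)
river: ρ → (-9,7,9)
river: ρ → (9,11,-7)
river: ρ → (-7,17,3)
river: ρ → (3,19,-1)
river: ρ → (-1,19,3)
river: ρ → (3,17,-7)
ρ-cycle length = 14 (tail of 1 descent step not counted)

14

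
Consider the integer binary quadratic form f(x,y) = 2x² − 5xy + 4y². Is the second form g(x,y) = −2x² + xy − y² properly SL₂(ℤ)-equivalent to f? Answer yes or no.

D₁ = -7, D₂ = -7
f: translate: b→-1 (≡-5 mod 4), so (2,-5,4)→(2,-1,1)
f: flip: (2,-1,1)→(1,1,2)
f: reduced (well bottom): (1,1,2) with a≤c, −a<b≤a
g is negative-definite; reduce −g:
−g: flip: (2,-1,1)→(1,1,2)
−g: reduced (well bottom): (1,1,2) with a≤c, −a<b≤a
flip sign back: reduced form of g is (-1,-1,-2)
reduced forms (1, 1, 2) vs (-1, -1, -2) ⇒ inequivalent

no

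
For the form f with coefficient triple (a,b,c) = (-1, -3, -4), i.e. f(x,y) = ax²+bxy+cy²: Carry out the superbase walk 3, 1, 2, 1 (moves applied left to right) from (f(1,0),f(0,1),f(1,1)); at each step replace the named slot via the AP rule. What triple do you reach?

start (-1,-4,-8) = (f(1,0),f(0,1),f(1,1))
replace slot 3: 2·((-1)+(-4)) − (-8) = -2 → (-1,-4,-2)
replace slot 1: 2·((-4)+(-2)) − (-1) = -11 → (-11,-4,-2)
replace slot 2: 2·((-11)+(-2)) − (-4) = -22 → (-11,-22,-2)
replace slot 1: 2·((-22)+(-2)) − (-11) = -37 → (-37,-22,-2)

-37,-22,-2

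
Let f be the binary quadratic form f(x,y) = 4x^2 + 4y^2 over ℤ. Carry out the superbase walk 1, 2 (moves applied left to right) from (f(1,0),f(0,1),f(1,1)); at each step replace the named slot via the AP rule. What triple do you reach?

start (4,4,8) = (f(1,0),f(0,1),f(1,1))
replace slot 1: 2·(4+8) − 4 = 20 → (20,4,8)
replace slot 2: 2·(20+8) − 4 = 52 → (20,52,8)

20,52,8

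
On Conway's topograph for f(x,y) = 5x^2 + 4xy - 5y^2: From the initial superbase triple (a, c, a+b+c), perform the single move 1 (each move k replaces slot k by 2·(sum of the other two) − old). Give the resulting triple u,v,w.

start (5,-5,4) = (f(1,0),f(0,1),f(1,1))
replace slot 1: 2·((-5)+4) − 5 = -7 → (-7,-5,4)

-7,-5,4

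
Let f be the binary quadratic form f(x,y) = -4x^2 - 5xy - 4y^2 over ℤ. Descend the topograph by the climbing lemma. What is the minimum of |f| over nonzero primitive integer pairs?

translate: b→-3 (≡5 mod 8), so (4,5,4)→(4,-3,3)
flip: (4,-3,3)→(3,3,4)
reduced (well bottom): (3,3,4) with a≤c, −a<b≤a
well minimum |f| = |-3| = 3 (negative-definite)

3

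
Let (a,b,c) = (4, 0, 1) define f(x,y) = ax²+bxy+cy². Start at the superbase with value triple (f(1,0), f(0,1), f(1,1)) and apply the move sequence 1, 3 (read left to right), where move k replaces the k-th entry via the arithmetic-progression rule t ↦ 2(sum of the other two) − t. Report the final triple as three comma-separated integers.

start (4,1,5) = (f(1,0),f(0,1),f(1,1))
replace slot 1: 2·(1+5) − 4 = 8 → (8,1,5)
replace slot 3: 2·(8+1) − 5 = 13 → (8,1,13)

8,1,13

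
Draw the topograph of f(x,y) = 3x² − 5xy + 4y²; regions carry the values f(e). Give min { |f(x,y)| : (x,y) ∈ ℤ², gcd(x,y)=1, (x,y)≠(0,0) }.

translate: b→1 (≡-5 mod 6), so (3,-5,4)→(3,1,2)
flip: (3,1,2)→(2,-1,3)
reduced (well bottom): (2,-1,3) with a≤c, −a<b≤a
well minimum = a = 2

2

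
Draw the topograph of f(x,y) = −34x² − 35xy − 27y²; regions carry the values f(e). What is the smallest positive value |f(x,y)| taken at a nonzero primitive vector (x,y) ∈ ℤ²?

translate: b→-33 (≡35 mod 68), so (34,35,27)→(34,-33,26)
flip: (34,-33,26)→(26,33,34)
translate: b→-19 (≡33 mod 52), so (26,33,34)→(26,-19,27)
reduced (well bottom): (26,-19,27) with a≤c, −a<b≤a
well minimum |f| = |-26| = 26 (negative-definite)

26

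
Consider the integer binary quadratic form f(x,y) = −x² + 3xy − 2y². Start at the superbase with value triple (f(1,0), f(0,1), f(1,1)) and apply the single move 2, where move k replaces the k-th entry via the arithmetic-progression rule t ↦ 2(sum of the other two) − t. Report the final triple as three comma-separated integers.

start (-1,-2,0) = (f(1,0),f(0,1),f(1,1))
replace slot 2: 2·((-1)+0) − (-2) = 0 → (-1,0,0)

-1,0,0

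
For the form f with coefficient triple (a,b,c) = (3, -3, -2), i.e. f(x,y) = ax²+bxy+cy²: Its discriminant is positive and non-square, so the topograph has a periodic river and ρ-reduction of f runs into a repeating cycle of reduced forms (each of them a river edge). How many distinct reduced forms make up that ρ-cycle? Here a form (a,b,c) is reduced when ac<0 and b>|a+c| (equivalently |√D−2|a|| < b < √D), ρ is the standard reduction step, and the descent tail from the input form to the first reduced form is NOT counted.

D = 33, ⌊√D⌋ = 5
descent: ρ → (-2,3,3)  [lands on river]
river: ρ → (3,3,-2)
river: ρ → (-2,5,1)
river: ρ → (1,5,-2)
ρ-cycle length = 4 (tail of 1 descent step not counted)

4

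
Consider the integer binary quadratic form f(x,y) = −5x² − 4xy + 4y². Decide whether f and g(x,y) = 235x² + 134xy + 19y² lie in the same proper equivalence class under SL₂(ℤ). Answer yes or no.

D₁ = 96, D₂ = 96
river cycle of f (length 4): (4, 4, -5), (-5, 6, 3), (3, 6, -5), (-5, 4, 4)
river cycle of g (length 4): (3, 6, -5), (-5, 4, 4), (4, 4, -5), (-5, 6, 3)
cycles coincide ⇒ equivalent

yes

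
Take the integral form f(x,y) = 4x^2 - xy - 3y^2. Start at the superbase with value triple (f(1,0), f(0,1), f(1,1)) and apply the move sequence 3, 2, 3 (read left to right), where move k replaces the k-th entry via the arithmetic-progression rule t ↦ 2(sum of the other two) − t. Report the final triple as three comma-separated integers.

start (4,-3,0) = (f(1,0),f(0,1),f(1,1))
replace slot 3: 2·(4+(-3)) − 0 = 2 → (4,-3,2)
replace slot 2: 2·(4+2) − (-3) = 15 → (4,15,2)
replace slot 3: 2·(4+15) − 2 = 36 → (4,15,36)

4,15,36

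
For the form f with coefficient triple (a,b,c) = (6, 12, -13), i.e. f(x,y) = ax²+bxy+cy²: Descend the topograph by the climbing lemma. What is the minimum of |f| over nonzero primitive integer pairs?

river: ρ → (-13,14,5)
river: ρ → (5,16,-10)
river: ρ → (-10,4,11)
river: ρ → (11,18,-3)
river: ρ → (-3,18,11)
river: ρ → (11,4,-10)
river: ρ → (-10,16,5)
river: ρ → (5,14,-13)
river: ρ → (-13,12,6)
river: ρ → (6,12,-13)
closes: descent 0, river 10
min |a| on river = 3

3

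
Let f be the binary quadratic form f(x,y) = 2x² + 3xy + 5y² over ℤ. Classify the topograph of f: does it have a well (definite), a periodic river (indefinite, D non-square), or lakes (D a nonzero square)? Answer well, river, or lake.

D = b²−4ac = 3² − 4·2·5 = -31
D < 0 ⇒ definite ⇒ every region one sign ⇒ single well

well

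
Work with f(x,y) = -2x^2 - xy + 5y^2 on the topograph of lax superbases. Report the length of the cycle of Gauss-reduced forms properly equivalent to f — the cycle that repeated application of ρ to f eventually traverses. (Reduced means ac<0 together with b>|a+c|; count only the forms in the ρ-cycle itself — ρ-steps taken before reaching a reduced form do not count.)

D = 41, ⌊√D⌋ = 6
descent: ρ → (5,1,-2)
descent: ρ → (-2,3,4)  [lands on river]
river: ρ → (4,5,-1)
river: ρ → (-1,5,4)
river: ρ → (4,3,-2)
river: ρ → (-2,5,2)
river: ρ → (2,3,-4)
river: ρ → (-4,5,1)
river: ρ → (1,5,-4)
river: ρ → (-4,3,2)
river: ρ → (2,5,-2)
ρ-cycle length = 10 (tail of 2 descent steps not counted)

10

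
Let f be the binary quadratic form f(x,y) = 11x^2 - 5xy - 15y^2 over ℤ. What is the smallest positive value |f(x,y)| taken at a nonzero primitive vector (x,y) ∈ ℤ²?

descent: ρ → (-15,5,11)  [lands on river]
river: ρ → (11,17,-9)
river: ρ → (-9,19,9)
river: ρ → (9,17,-11)
river: ρ → (-11,5,15)
river: ρ → (15,25,-1)
river: ρ → (-1,25,15)
river: ρ → (15,5,-11)
river: ρ → (-11,17,9)
river: ρ → (9,19,-9)
river: ρ → (-9,17,11)
river: ρ → (11,5,-15)
river: ρ → (-15,25,1)
river: ρ → (1,25,-15)
closes: descent 1, river 14
min |a| on river = 1

1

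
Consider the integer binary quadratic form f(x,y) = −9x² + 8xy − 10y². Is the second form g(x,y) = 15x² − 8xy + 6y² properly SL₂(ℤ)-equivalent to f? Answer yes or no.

D₁ = -296, D₂ = -296
f is negative-definite; reduce −f:
−f: reduced (well bottom): (9,-8,10) with a≤c, −a<b≤a
flip sign back: reduced form of f is (-9,8,-10)
g: flip: (15,-8,6)→(6,8,15)
g: translate: b→-4 (≡8 mod 12), so (6,8,15)→(6,-4,13)
g: reduced (well bottom): (6,-4,13) with a≤c, −a<b≤a
reduced forms (-9, 8, -10) vs (6, -4, 13) ⇒ inequivalent

no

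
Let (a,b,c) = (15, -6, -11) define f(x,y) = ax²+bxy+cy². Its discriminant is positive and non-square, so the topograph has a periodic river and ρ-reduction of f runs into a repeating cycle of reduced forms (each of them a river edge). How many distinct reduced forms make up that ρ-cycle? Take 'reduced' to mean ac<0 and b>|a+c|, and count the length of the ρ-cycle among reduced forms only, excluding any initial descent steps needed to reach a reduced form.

D = 696, ⌊√D⌋ = 26
descent: ρ → (-11,6,15)  [lands on river]
river: ρ → (15,24,-2)
river: ρ → (-2,24,15)
river: ρ → (15,6,-11)
river: ρ → (-11,16,10)
river: ρ → (10,24,-3)
river: ρ → (-3,24,10)
river: ρ → (10,16,-11)
ρ-cycle length = 8 (tail of 1 descent step not counted)

8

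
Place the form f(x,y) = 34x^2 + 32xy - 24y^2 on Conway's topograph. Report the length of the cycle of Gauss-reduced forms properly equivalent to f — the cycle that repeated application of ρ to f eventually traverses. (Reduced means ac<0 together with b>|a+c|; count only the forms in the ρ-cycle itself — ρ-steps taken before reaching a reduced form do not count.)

D = 4288, ⌊√D⌋ = 65
river: ρ → (-24,64,2)
river: ρ → (2,64,-24)
river: ρ → (-24,32,34)
river: ρ → (34,36,-22)
river: ρ → (-22,52,18)
river: ρ → (18,56,-16)
river: ρ → (-16,40,42)
river: ρ → (42,44,-14)
river: ρ → (-14,40,48)
river: ρ → (48,56,-6)
river: ρ → (-6,64,8)
river: ρ → (8,64,-6)
river: ρ → (-6,56,48)
river: ρ → (48,40,-14)
river: ρ → (-14,44,42)
river: ρ → (42,40,-16)
river: ρ → (-16,56,18)
river: ρ → (18,52,-22)
river: ρ → (-22,36,34)
river: ρ → (34,32,-24)
ρ-cycle length = 20 (tail of 0 descent steps not counted)

20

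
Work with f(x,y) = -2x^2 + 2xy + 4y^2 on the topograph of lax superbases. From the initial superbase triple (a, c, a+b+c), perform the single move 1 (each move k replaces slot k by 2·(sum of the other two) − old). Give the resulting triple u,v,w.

start (-2,4,4) = (f(1,0),f(0,1),f(1,1))
replace slot 1: 2·(4+4) − (-2) = 18 → (18,4,4)

18,4,4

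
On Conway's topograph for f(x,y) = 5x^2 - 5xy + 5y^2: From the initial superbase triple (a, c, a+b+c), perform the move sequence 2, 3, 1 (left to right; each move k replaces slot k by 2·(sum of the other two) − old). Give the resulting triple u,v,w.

start (5,5,5) = (f(1,0),f(0,1),f(1,1))
replace slot 2: 2·(5+5) − 5 = 15 → (5,15,5)
replace slot 3: 2·(5+15) − 5 = 35 → (5,15,35)
replace slot 1: 2·(15+35) − 5 = 95 → (95,15,35)

95,15,35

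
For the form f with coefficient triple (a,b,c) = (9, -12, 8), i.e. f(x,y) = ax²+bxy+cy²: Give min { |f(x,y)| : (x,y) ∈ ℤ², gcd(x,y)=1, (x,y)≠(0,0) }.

translate: b→6 (≡-12 mod 18), so (9,-12,8)→(9,6,5)
flip: (9,6,5)→(5,-6,9)
translate: b→4 (≡-6 mod 10), so (5,-6,9)→(5,4,8)
reduced (well bottom): (5,4,8) with a≤c, −a<b≤a
well minimum = a = 5

5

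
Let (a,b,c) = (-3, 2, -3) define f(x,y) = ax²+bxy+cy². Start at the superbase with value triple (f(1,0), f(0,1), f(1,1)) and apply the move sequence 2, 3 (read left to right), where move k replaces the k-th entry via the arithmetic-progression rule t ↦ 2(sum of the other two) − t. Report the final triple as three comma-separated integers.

start (-3,-3,-4) = (f(1,0),f(0,1),f(1,1))
replace slot 2: 2·((-3)+(-4)) − (-3) = -11 → (-3,-11,-4)
replace slot 3: 2·((-3)+(-11)) − (-4) = -24 → (-3,-11,-24)

-3,-11,-24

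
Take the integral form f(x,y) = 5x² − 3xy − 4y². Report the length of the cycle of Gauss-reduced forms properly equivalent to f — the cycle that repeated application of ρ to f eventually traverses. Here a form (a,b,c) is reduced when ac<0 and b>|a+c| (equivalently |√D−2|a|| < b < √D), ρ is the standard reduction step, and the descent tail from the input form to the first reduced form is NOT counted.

D = 89, ⌊√D⌋ = 9
descent: ρ → (-4,3,5)  [lands on river]
river: ρ → (5,7,-2)
river: ρ → (-2,9,1)
river: ρ → (1,9,-2)
river: ρ → (-2,7,5)
river: ρ → (5,3,-4)
river: ρ → (-4,5,4)
river: ρ → (4,3,-5)
river: ρ → (-5,7,2)
river: ρ → (2,9,-1)
river: ρ → (-1,9,2)
river: ρ → (2,7,-5)
river: ρ → (-5,3,4)
river: ρ → (4,5,-4)
ρ-cycle length = 14 (tail of 1 descent step not counted)

14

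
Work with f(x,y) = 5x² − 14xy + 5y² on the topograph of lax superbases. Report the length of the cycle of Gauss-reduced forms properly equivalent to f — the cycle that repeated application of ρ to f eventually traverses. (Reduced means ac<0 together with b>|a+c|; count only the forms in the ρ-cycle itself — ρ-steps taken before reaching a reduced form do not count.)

D = 96, ⌊√D⌋ = 9
descent: ρ → (5,4,-4)  [lands on river]
river: ρ → (-4,4,5)
river: ρ → (5,6,-3)
river: ρ → (-3,6,5)
ρ-cycle length = 4 (tail of 1 descent step not counted)

4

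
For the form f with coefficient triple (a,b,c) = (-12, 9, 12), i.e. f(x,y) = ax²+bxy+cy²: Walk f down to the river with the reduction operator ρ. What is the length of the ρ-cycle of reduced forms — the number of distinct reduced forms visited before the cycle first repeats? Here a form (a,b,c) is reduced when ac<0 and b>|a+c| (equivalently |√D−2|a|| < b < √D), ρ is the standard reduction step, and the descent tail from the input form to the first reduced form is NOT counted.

D = 657, ⌊√D⌋ = 25
river: ρ → (12,15,-9)
river: ρ → (-9,21,6)
river: ρ → (6,15,-18)
river: ρ → (-18,21,3)
river: ρ → (3,21,-18)
river: ρ → (-18,15,6)
river: ρ → (6,21,-9)
river: ρ → (-9,15,12)
river: ρ → (12,9,-12)
river: ρ → (-12,15,9)
river: ρ → (9,21,-6)
river: ρ → (-6,15,18)
river: ρ → (18,21,-3)
river: ρ → (-3,21,18)
river: ρ → (18,15,-6)
river: ρ → (-6,21,9)
river: ρ → (9,15,-12)
river: ρ → (-12,9,12)
ρ-cycle length = 18 (tail of 0 descent steps not counted)

18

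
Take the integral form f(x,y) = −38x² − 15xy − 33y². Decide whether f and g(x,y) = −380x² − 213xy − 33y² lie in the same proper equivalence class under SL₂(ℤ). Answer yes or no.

D₁ = -4791, D₂ = -4791
f is negative-definite; reduce −f:
−f: flip: (38,15,33)→(33,-15,38)
−f: reduced (well bottom): (33,-15,38) with a≤c, −a<b≤a
flip sign back: reduced form of f is (-33,15,-38)
g is negative-definite; reduce −g:
−g: flip: (380,213,33)→(33,-213,380)
−g: translate: b→-15 (≡-213 mod 66), so (33,-213,380)→(33,-15,38)
−g: reduced (well bottom): (33,-15,38) with a≤c, −a<b≤a
flip sign back: reduced form of g is (-33,15,-38)
reduced forms (-33, 15, -38) vs (-33, 15, -38) ⇒ equivalent

yes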